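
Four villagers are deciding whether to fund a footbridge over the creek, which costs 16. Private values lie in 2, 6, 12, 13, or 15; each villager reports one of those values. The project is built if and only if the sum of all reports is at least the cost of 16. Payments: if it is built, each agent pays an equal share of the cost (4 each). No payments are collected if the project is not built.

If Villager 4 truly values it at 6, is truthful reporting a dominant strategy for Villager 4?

No

Consider the case where Villager 1 reports 2, Villager 2 reports 2 and Villager 3 reports 2.
Truthful report 6: project not built, utility 0.
Report 12 instead: project built, pays 4, utility 6 - 4 = 2.
Since 2 > 0, reporting 12 is strictly better here, so truthful reporting is not dominant.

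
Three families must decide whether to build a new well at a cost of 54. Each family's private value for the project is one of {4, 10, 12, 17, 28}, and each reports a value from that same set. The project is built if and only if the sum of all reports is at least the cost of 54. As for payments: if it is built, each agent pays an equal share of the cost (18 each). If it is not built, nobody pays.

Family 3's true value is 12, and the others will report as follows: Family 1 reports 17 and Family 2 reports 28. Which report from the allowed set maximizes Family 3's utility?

4

Report 4: project not built, utility 0.
Report 10: project built, pays 18, utility 12 - 18 = -6.
Report 12: project built, pays 18, utility 12 - 18 = -6.
Report 17: project built, pays 18, utility 12 - 18 = -6.
Report 28: project built, pays 18, utility 12 - 18 = -6.
The best choice is 4 with utility 0.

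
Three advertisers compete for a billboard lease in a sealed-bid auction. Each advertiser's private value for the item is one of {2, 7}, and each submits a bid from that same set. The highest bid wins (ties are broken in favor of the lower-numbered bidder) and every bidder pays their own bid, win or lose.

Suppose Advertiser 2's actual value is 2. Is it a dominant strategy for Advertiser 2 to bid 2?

Check each profile of the others' bids and compare truth against every alternative bid.
Others bid (7, 2): truth gives -2, best alternative gives -7.
Others bid (7, 7): truth gives -2, best alternative gives -7.
Others bid (2, 2): truth gives -2, best alternative gives -5.
Others bid (2, 7): truth gives -2, best alternative gives -5.
In every case the truthful bid is at least as good as any alternative, so it is a dominant strategy.

Yes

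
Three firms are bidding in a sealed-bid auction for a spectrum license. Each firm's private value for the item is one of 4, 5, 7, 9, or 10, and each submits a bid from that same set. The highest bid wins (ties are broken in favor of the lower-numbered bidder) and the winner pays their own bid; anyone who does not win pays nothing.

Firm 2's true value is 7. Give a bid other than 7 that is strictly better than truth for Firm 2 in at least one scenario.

Suppose Firm 1 bids 4 and Firm 3 bids 4.
Bid 7: wins, pays 7, utility 7 - 7 = 0.
Bid 5: wins, pays 5, utility 7 - 5 = 2.
So bidding 5 beats truth here (2 > 0).

5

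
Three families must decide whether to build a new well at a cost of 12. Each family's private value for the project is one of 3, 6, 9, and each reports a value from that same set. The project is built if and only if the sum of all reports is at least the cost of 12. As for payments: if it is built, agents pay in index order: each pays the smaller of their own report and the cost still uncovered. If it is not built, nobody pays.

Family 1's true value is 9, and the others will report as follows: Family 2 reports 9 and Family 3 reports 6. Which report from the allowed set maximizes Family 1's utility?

3

Report 3: project built, pays 3, utility 9 - 3 = 6.
Report 6: project built, pays 6, utility 9 - 6 = 3.
Report 9: project built, pays 9, utility 9 - 9 = 0.
The best choice is 3 with utility 6.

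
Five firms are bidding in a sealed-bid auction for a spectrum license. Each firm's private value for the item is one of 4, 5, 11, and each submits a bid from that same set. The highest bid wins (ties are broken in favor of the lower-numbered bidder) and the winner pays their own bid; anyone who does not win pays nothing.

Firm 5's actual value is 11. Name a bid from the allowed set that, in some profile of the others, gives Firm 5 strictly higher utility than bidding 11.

5

Suppose Firm 1 bids 4, Firm 2 bids 4, Firm 3 bids 4 and Firm 4 bids 4.
Bid 11: wins, pays 11, utility 11 - 11 = 0.
Bid 5: wins, pays 5, utility 11 - 5 = 6.
So bidding 5 beats truth here (6 > 0).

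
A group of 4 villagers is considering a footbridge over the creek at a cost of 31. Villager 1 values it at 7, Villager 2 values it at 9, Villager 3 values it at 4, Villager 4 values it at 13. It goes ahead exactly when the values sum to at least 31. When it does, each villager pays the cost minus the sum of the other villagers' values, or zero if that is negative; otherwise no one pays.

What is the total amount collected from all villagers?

Total value 33 ≥ cost 31, so it is built.
Villager 1: others sum to 26; max(0, 31 - 26) = 5.
Villager 2: others sum to 24; max(0, 31 - 24) = 7.
Villager 3: others sum to 29; max(0, 31 - 29) = 2.
Villager 4: others sum to 20; max(0, 31 - 20) = 11.
Total collected = 5 + 7 + 2 + 11 = 25.

25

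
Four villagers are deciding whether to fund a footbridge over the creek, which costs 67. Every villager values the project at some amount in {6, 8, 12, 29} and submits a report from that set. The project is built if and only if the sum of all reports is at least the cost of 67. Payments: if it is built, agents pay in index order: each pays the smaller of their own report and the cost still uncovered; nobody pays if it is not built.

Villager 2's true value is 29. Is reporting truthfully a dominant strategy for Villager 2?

Consider the case where Villager 1 reports 6, Villager 3 reports 29 and Villager 4 reports 29.
Truthful report 29: project built, pays 29, utility 29 - 29 = 0.
Report 6 instead: project built, pays 6, utility 29 - 6 = 23.
Since 23 > 0, reporting 6 is strictly better here, so truthful reporting is not dominant.

No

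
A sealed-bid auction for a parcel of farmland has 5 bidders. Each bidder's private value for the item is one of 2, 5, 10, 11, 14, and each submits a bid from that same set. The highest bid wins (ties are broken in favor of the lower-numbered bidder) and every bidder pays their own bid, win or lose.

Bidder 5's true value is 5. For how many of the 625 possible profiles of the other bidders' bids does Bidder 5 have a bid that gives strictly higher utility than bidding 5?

624

Others bid (2, 2, 2, 5): truth gives -5; bid 2 gives -2 > -5. Violating.
Others bid (2, 2, 2, 10): truth gives -5; bid 2 gives -2 > -5. Violating.
Others bid (2, 2, 2, 11): truth gives -5; bid 2 gives -2 > -5. Violating.
Others bid (2, 2, 2, 14): truth gives -5; bid 2 gives -2 > -5. Violating.
Others bid (2, 2, 2, 2): truth gives 0; no alternative beats it.
(Checking all 625 profiles: 624 have a profitable deviation, 1 does not.)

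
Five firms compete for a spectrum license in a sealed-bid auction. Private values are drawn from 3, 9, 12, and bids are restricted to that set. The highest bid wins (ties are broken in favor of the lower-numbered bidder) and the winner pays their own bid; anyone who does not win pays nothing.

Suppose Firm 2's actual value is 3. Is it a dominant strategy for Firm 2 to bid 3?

Check each profile of the others' bids and compare truth against every alternative bid.
Others bid (3, 3, 3, 3): truth gives 0, best alternative gives -6.
Others bid (3, 3, 3, 9): truth gives 0, best alternative gives -6.
Others bid (3, 3, 9, 3): truth gives 0, best alternative gives -6.
Others bid (3, 3, 9, 9): truth gives 0, best alternative gives -6.
Others bid (3, 9, 3, 3): truth gives 0, best alternative gives -6.
Others bid (3, 9, 3, 9): truth gives 0, best alternative gives -6.
(Remaining 75 profiles checked similarly; truth is weakly best in each.)
In every case the truthful bid is at least as good as any alternative, so it is a dominant strategy.

Yes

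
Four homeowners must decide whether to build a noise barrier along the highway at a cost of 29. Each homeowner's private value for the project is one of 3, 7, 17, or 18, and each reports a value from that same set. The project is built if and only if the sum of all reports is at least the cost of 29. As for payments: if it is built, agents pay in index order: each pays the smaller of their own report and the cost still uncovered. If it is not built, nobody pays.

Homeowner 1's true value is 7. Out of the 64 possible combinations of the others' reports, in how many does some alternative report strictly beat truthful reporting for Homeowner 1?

Others report (3, 7, 17): truth gives 0; report 3 gives 4 > 0. Violating.
Others report (3, 7, 18): truth gives 0; report 3 gives 4 > 0. Violating.
Others report (3, 17, 7): truth gives 0; report 3 gives 4 > 0. Violating.
Others report (3, 17, 17): truth gives 0; report 3 gives 4 > 0. Violating.
Others report (3, 3, 3): truth gives 0; no alternative beats it.
Others report (3, 3, 7): truth gives 0; no alternative beats it.
(Checking all 64 profiles: 50 have a profitable deviation, 14 do not.)

50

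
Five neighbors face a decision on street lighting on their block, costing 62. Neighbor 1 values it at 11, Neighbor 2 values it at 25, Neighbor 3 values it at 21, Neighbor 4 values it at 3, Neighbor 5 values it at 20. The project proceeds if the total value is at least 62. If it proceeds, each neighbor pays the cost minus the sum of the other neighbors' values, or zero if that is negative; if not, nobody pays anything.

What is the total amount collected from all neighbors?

12

Total value 80 ≥ cost 62, so it is built.
Neighbor 1: others sum to 69; max(0, 62 - 69) = 0.
Neighbor 2: others sum to 55; max(0, 62 - 55) = 7.
Neighbor 3: others sum to 59; max(0, 62 - 59) = 3.
Neighbor 4: others sum to 77; max(0, 62 - 77) = 0.
Neighbor 5: others sum to 60; max(0, 62 - 60) = 2.
Total collected = 0 + 7 + 3 + 0 + 2 = 12.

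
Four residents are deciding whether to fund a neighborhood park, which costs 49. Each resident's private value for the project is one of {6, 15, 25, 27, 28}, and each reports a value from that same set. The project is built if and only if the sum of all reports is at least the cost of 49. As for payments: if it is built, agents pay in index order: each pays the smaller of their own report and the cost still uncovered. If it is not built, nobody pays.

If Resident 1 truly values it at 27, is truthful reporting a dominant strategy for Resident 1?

Consider the case where Resident 2 reports 6, Resident 3 reports 6 and Resident 4 reports 15.
Truthful report 27: project built, pays 27, utility 27 - 27 = 0.
Report 25 instead: project built, pays 25, utility 27 - 25 = 2.
Since 2 > 0, reporting 25 is strictly better here, so truthful reporting is not dominant.

No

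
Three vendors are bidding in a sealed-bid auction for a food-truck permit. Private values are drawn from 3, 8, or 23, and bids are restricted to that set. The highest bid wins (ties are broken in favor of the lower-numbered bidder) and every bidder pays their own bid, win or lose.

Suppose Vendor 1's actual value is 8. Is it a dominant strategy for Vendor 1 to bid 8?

Consider the case where Vendor 2 bids 3 and Vendor 3 bids 3.
Truthful bid 8: wins, pays 8, utility 8 - 8 = 0.
Bid 3 instead: wins, pays 3, utility 8 - 3 = 5.
Since 5 > 0, bidding 3 is strictly better here, so truthful bidding is not dominant.

No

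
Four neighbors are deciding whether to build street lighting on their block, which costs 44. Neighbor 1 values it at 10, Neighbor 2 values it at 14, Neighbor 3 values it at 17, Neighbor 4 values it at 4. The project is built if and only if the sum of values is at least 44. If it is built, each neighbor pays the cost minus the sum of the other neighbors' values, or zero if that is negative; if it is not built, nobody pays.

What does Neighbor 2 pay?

Total value 45 ≥ cost 44, so the project is built.
The other neighbors' values sum to 31.
Cost minus that sum is 44 - 31 = 13.

13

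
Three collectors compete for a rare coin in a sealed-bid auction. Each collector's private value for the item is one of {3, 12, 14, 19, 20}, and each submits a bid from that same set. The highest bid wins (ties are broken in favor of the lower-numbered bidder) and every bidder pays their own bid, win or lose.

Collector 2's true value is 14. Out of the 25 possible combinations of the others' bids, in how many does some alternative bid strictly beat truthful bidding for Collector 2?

21

Others bid (3, 3): truth gives 0; bid 12 gives 2 > 0. Violating.
Others bid (3, 12): truth gives 0; bid 12 gives 2 > 0. Violating.
Others bid (3, 19): truth gives -14; bid 3 gives -3 > -14. Violating.
Others bid (3, 20): truth gives -14; bid 3 gives -3 > -14. Violating.
Others bid (3, 14): truth gives 0; no alternative beats it.
Others bid (12, 3): truth gives 0; no alternative beats it.
(Checking all 25 profiles: 21 have a profitable deviation, 4 do not.)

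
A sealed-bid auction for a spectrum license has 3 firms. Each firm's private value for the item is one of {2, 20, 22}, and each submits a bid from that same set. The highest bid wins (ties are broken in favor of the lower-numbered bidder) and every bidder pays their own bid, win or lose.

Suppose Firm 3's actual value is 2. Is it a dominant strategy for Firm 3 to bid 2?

Check each profile of the others' bids and compare truth against every alternative bid.
Others bid (2, 20): truth gives -2, best alternative gives -20.
Others bid (2, 22): truth gives -2, best alternative gives -20.
Others bid (20, 2): truth gives -2, best alternative gives -20.
Others bid (20, 20): truth gives -2, best alternative gives -20.
Others bid (20, 22): truth gives -2, best alternative gives -20.
Others bid (22, 2): truth gives -2, best alternative gives -20.
(Remaining 3 profiles checked similarly; truth is weakly best in each.)
In every case the truthful bid is at least as good as any alternative, so it is a dominant strategy.

Yes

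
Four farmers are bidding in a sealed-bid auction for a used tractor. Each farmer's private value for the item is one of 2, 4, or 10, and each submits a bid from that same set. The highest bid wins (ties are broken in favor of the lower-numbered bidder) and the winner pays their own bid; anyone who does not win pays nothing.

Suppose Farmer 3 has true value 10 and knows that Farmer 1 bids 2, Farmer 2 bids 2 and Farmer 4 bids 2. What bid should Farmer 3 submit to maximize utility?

4

Bid 2: loses, pays 0, utility 0.
Bid 4: wins, pays 4, utility 10 - 4 = 6.
Bid 10: wins, pays 10, utility 10 - 10 = 0.
The best choice is 4 with utility 6.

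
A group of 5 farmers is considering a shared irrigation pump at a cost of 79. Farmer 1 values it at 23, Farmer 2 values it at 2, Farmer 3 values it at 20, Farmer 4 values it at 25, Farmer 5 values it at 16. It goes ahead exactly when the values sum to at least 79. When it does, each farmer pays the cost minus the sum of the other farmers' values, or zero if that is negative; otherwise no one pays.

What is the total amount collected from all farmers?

56

Total value 86 ≥ cost 79, so it is built.
Farmer 1: others sum to 63; max(0, 79 - 63) = 16.
Farmer 2: others sum to 84; max(0, 79 - 84) = 0.
Farmer 3: others sum to 66; max(0, 79 - 66) = 13.
Farmer 4: others sum to 61; max(0, 79 - 61) = 18.
Farmer 5: others sum to 70; max(0, 79 - 70) = 9.
Total collected = 16 + 0 + 13 + 18 + 9 = 56.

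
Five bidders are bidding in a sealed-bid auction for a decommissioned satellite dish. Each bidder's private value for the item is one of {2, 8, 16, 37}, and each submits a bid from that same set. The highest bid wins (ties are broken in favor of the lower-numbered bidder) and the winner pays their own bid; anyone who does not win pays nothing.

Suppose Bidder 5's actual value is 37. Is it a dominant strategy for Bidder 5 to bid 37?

No

Consider the case where Bidder 1 bids 2, Bidder 2 bids 2, Bidder 3 bids 2 and Bidder 4 bids 2.
Truthful bid 37: wins, pays 37, utility 37 - 37 = 0.
Bid 8 instead: wins, pays 8, utility 37 - 8 = 29.
Since 29 > 0, bidding 8 is strictly better here, so truthful bidding is not dominant.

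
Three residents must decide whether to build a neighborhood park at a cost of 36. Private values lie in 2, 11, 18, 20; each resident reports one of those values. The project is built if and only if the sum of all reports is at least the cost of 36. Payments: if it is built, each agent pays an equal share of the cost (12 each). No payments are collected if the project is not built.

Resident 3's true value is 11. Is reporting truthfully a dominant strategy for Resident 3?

No

Consider the case where Resident 1 reports 11 and Resident 2 reports 18.
Truthful report 11: project built, pays 12, utility 11 - 12 = -1.
Report 2 instead: project not built, utility 0.
Since 0 > -1, reporting 2 is strictly better here, so truthful reporting is not dominant.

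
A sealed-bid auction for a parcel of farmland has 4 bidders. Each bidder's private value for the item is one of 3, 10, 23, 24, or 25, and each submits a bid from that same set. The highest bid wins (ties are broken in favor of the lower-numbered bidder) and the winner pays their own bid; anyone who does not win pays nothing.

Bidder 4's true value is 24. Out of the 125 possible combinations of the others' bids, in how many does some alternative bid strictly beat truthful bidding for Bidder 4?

Others bid (3, 3, 3): truth gives 0; bid 10 gives 14 > 0. Violating.
Others bid (3, 3, 10): truth gives 0; bid 23 gives 1 > 0. Violating.
Others bid (3, 10, 3): truth gives 0; bid 23 gives 1 > 0. Violating.
Others bid (3, 10, 10): truth gives 0; bid 23 gives 1 > 0. Violating.
Others bid (3, 3, 23): truth gives 0; no alternative beats it.
Others bid (3, 3, 24): truth gives 0; no alternative beats it.
(Checking all 125 profiles: 8 have a profitable deviation, 117 do not.)

8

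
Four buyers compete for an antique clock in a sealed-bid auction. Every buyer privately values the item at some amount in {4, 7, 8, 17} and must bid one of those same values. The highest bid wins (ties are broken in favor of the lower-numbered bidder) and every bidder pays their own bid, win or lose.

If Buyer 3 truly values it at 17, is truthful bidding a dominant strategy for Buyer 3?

No

Consider the case where Buyer 1 bids 4, Buyer 2 bids 4 and Buyer 4 bids 4.
Truthful bid 17: wins, pays 17, utility 17 - 17 = 0.
Bid 7 instead: wins, pays 7, utility 17 - 7 = 10.
Since 10 > 0, bidding 7 is strictly better here, so truthful bidding is not dominant.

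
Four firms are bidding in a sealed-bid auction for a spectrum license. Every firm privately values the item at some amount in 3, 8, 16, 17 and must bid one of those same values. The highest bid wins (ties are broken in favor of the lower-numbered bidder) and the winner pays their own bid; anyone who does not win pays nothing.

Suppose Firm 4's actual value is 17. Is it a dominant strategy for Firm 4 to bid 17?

No

Consider the case where Firm 1 bids 3, Firm 2 bids 3 and Firm 3 bids 3.
Truthful bid 17: wins, pays 17, utility 17 - 17 = 0.
Bid 8 instead: wins, pays 8, utility 17 - 8 = 9.
Since 9 > 0, bidding 8 is strictly better here, so truthful bidding is not dominant.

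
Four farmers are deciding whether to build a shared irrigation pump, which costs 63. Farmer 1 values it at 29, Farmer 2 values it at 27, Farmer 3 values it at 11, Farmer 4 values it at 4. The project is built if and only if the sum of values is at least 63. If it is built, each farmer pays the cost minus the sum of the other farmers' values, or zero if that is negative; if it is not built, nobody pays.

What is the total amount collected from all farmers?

Total value 71 ≥ cost 63, so it is built.
Farmer 1: others sum to 42; max(0, 63 - 42) = 21.
Farmer 2: others sum to 44; max(0, 63 - 44) = 19.
Farmer 3: others sum to 60; max(0, 63 - 60) = 3.
Farmer 4: others sum to 67; max(0, 63 - 67) = 0.
Total collected = 21 + 19 + 3 + 0 = 43.

43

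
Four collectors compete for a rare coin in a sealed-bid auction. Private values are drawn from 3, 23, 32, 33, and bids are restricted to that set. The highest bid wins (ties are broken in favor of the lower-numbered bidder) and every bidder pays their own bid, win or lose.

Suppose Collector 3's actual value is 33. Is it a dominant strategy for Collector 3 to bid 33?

Consider the case where Collector 1 bids 3, Collector 2 bids 3 and Collector 4 bids 3.
Truthful bid 33: wins, pays 33, utility 33 - 33 = 0.
Bid 23 instead: wins, pays 23, utility 33 - 23 = 10.
Since 10 > 0, bidding 23 is strictly better here, so truthful bidding is not dominant.

No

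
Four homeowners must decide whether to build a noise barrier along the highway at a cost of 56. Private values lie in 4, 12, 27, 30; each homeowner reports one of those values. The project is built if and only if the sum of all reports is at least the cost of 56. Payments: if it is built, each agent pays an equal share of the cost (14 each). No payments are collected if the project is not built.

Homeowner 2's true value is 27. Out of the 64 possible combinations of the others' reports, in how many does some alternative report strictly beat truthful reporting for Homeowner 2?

3

Others report (4, 12, 12): truth gives 0; report 30 gives 13 > 0. Violating.
Others report (12, 4, 12): truth gives 0; report 30 gives 13 > 0. Violating.
Others report (12, 12, 4): truth gives 0; report 30 gives 13 > 0. Violating.
Others report (4, 4, 4): truth gives 0; no alternative beats it.
Others report (4, 4, 12): truth gives 0; no alternative beats it.
(Checking all 64 profiles: 3 have a profitable deviation, 61 do not.)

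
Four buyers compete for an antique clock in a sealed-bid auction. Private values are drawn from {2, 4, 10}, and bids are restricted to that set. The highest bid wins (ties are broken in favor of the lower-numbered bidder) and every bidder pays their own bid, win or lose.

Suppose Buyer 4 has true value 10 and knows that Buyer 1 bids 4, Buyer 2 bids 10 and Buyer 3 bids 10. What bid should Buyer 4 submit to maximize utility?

2

Bid 2: loses but pays 2, utility -2.
Bid 4: loses but pays 4, utility -4.
Bid 10: loses but pays 10, utility -10.
The best choice is 2 with utility -2.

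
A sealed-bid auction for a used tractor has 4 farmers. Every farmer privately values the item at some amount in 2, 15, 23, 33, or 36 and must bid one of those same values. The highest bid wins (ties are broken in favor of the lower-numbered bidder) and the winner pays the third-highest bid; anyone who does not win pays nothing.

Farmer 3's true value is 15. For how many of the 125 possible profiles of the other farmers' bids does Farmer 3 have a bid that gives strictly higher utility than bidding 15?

9

Others bid (2, 2, 23): truth gives 0; bid 23 gives 13 > 0. Violating.
Others bid (2, 2, 33): truth gives 0; bid 33 gives 13 > 0. Violating.
Others bid (2, 2, 36): truth gives 0; bid 36 gives 13 > 0. Violating.
Others bid (2, 15, 2): truth gives 0; bid 23 gives 13 > 0. Violating.
Others bid (2, 2, 2): truth gives 13; no alternative beats it.
Others bid (2, 2, 15): truth gives 13; no alternative beats it.
(Checking all 125 profiles: 9 have a profitable deviation, 116 do not.)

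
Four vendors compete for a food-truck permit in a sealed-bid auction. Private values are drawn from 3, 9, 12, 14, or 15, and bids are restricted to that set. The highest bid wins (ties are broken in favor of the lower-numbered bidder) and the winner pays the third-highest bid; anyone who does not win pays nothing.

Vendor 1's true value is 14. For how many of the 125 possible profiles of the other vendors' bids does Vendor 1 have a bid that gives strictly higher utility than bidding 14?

Others bid (3, 3, 15): truth gives 0; bid 15 gives 11 > 0. Violating.
Others bid (3, 9, 15): truth gives 0; bid 15 gives 5 > 0. Violating.
Others bid (3, 12, 15): truth gives 0; bid 15 gives 2 > 0. Violating.
Others bid (3, 15, 3): truth gives 0; bid 15 gives 11 > 0. Violating.
Others bid (3, 3, 3): truth gives 11; no alternative beats it.
Others bid (3, 3, 9): truth gives 11; no alternative beats it.
(Checking all 125 profiles: 27 have a profitable deviation, 98 do not.)

27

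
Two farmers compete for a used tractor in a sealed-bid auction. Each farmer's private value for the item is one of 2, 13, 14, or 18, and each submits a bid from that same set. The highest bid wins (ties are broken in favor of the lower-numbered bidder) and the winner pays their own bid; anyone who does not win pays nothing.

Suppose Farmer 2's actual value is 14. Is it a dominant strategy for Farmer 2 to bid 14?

Consider the case where Farmer 1 bids 2.
Truthful bid 14: wins, pays 14, utility 14 - 14 = 0.
Bid 13 instead: wins, pays 13, utility 14 - 13 = 1.
Since 1 > 0, bidding 13 is strictly better here, so truthful bidding is not dominant.

No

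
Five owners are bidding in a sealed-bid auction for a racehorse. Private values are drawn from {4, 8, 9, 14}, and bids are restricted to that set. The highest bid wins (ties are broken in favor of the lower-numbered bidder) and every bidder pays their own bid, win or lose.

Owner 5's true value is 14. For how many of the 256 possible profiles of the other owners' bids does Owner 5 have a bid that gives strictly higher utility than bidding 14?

191

Others bid (4, 4, 4, 4): truth gives 0; bid 8 gives 6 > 0. Violating.
Others bid (4, 4, 4, 8): truth gives 0; bid 9 gives 5 > 0. Violating.
Others bid (4, 4, 4, 14): truth gives -14; bid 4 gives -4 > -14. Violating.
Others bid (4, 4, 8, 4): truth gives 0; bid 9 gives 5 > 0. Violating.
Others bid (4, 4, 4, 9): truth gives 0; no alternative beats it.
Others bid (4, 4, 8, 9): truth gives 0; no alternative beats it.
(Checking all 256 profiles: 191 have a profitable deviation, 65 do not.)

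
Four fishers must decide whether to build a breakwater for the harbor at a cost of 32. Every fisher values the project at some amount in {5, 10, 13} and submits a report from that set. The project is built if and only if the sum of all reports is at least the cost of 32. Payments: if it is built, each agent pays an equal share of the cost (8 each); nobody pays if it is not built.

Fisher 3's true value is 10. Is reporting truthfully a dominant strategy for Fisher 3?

Consider the case where Fisher 1 reports 5, Fisher 2 reports 5 and Fisher 4 reports 10.
Truthful report 10: project not built, utility 0.
Report 13 instead: project built, pays 8, utility 10 - 8 = 2.
Since 2 > 0, reporting 13 is strictly better here, so truthful reporting is not dominant.

No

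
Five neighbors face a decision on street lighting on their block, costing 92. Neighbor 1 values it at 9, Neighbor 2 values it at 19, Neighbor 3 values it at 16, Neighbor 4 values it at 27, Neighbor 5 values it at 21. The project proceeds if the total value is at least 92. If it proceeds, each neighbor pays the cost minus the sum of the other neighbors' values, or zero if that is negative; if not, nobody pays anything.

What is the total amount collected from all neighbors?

Total value 92 ≥ cost 92, so it is built.
Neighbor 1: others sum to 83; max(0, 92 - 83) = 9.
Neighbor 2: others sum to 73; max(0, 92 - 73) = 19.
Neighbor 3: others sum to 76; max(0, 92 - 76) = 16.
Neighbor 4: others sum to 65; max(0, 92 - 65) = 27.
Neighbor 5: others sum to 71; max(0, 92 - 71) = 21.
Total collected = 9 + 19 + 16 + 27 + 21 = 92.

92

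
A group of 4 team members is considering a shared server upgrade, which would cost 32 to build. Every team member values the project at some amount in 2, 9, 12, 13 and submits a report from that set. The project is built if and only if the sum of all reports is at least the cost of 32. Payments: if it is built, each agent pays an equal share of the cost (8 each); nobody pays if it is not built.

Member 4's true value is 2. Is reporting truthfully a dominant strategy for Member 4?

Check each profile of the others' reports and compare truth against every alternative report.
Others report (2, 9, 12): truth gives 0, best alternative gives -6.
Others report (2, 9, 13): truth gives 0, best alternative gives -6.
Others report (2, 12, 9): truth gives 0, best alternative gives -6.
Others report (2, 12, 12): truth gives 0, best alternative gives -6.
Others report (2, 12, 13): truth gives 0, best alternative gives -6.
Others report (2, 13, 9): truth gives 0, best alternative gives -6.
(Remaining 58 profiles checked similarly; truth is weakly best in each.)
In every case the truthful report is at least as good as any alternative, so it is a dominant strategy.

Yes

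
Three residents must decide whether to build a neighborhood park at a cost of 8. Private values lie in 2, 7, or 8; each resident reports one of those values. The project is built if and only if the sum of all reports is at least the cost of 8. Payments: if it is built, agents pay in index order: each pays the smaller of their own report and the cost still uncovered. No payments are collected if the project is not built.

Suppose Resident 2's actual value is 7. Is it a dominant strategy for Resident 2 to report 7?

No

Consider the case where Resident 1 reports 2 and Resident 3 reports 7.
Truthful report 7: project built, pays 6, utility 7 - 6 = 1.
Report 2 instead: project built, pays 2, utility 7 - 2 = 5.
Since 5 > 1, reporting 2 is strictly better here, so truthful reporting is not dominant.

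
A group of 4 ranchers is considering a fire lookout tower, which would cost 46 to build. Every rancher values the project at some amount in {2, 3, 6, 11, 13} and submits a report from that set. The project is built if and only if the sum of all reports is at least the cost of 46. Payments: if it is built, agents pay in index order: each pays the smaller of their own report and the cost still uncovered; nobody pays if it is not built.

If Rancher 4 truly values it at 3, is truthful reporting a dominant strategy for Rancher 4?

Yes

Check each profile of the others' reports and compare truth against every alternative report.
Others report (2, 2, 2): truth gives 0, best alternative gives 0.
Others report (2, 2, 3): truth gives 0, best alternative gives 0.
Others report (2, 2, 6): truth gives 0, best alternative gives 0.
Others report (2, 2, 11): truth gives 0, best alternative gives 0.
Others report (2, 2, 13): truth gives 0, best alternative gives 0.
Others report (2, 3, 2): truth gives 0, best alternative gives 0.
(Remaining 119 profiles checked similarly; truth is weakly best in each.)
In every case the truthful report is at least as good as any alternative, so it is a dominant strategy.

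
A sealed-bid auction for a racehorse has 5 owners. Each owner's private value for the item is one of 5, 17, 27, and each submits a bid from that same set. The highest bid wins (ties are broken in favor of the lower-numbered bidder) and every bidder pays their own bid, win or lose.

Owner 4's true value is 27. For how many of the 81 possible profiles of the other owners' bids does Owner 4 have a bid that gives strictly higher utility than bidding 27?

Others bid (5, 5, 5, 5): truth gives 0; bid 17 gives 10 > 0. Violating.
Others bid (5, 5, 5, 17): truth gives 0; bid 17 gives 10 > 0. Violating.
Others bid (5, 5, 27, 5): truth gives -27; bid 5 gives -5 > -27. Violating.
Others bid (5, 5, 27, 17): truth gives -27; bid 5 gives -5 > -27. Violating.
Others bid (5, 5, 5, 27): truth gives 0; no alternative beats it.
Others bid (5, 5, 17, 5): truth gives 0; no alternative beats it.
(Checking all 81 profiles: 59 have a profitable deviation, 22 do not.)

59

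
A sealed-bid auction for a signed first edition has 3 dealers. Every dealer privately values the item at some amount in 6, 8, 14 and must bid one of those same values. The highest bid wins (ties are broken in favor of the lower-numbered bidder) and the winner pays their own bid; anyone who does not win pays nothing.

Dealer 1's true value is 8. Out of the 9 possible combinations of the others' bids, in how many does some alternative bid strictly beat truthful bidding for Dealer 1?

Others bid (6, 6): truth gives 0; bid 6 gives 2 > 0. Violating.
Others bid (6, 8): truth gives 0; no alternative beats it.
Others bid (6, 14): truth gives 0; no alternative beats it.
(Checking all 9 profiles: 1 has a profitable deviation, 8 do not.)

1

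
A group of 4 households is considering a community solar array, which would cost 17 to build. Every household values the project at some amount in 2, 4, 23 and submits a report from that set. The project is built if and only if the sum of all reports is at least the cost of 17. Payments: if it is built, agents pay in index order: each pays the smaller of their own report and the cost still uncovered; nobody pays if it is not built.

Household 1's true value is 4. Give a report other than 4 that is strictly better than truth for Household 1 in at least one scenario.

Suppose Household 2 reports 2, Household 3 reports 2 and Household 4 reports 23.
Report 4: project built, pays 4, utility 4 - 4 = 0.
Report 2: project built, pays 2, utility 4 - 2 = 2.
So reporting 2 beats truth here (2 > 0).

2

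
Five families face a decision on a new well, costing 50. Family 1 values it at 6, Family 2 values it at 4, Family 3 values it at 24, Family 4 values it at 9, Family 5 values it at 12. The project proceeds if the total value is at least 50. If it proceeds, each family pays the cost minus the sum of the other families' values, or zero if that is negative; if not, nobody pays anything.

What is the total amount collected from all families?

Total value 55 ≥ cost 50, so it is built.
Family 1: others sum to 49; max(0, 50 - 49) = 1.
Family 2: others sum to 51; max(0, 50 - 51) = 0.
Family 3: others sum to 31; max(0, 50 - 31) = 19.
Family 4: others sum to 46; max(0, 50 - 46) = 4.
Family 5: others sum to 43; max(0, 50 - 43) = 7.
Total collected = 1 + 0 + 19 + 4 + 7 = 31.

31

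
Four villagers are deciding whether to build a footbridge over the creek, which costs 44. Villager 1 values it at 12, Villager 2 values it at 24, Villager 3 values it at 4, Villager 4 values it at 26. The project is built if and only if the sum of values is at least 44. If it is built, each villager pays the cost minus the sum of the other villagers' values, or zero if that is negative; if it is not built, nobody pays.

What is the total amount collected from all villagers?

6

Total value 66 ≥ cost 44, so it is built.
Villager 1: others sum to 54; max(0, 44 - 54) = 0.
Villager 2: others sum to 42; max(0, 44 - 42) = 2.
Villager 3: others sum to 62; max(0, 44 - 62) = 0.
Villager 4: others sum to 40; max(0, 44 - 40) = 4.
Total collected = 0 + 2 + 0 + 4 = 6.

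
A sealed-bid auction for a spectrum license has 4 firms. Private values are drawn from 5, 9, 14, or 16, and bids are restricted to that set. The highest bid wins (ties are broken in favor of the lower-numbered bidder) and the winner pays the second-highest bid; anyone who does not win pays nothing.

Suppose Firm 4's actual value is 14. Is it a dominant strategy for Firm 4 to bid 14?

Yes

Check each profile of the others' bids and compare truth against every alternative bid.
Others bid (5, 5, 5): truth gives 9, best alternative gives 9.
Others bid (5, 5, 9): truth gives 5, best alternative gives 5.
Others bid (5, 9, 5): truth gives 5, best alternative gives 5.
Others bid (5, 9, 9): truth gives 5, best alternative gives 5.
Others bid (9, 5, 5): truth gives 5, best alternative gives 5.
Others bid (9, 5, 9): truth gives 5, best alternative gives 5.
(Remaining 58 profiles checked similarly; truth is weakly best in each.)
In every case the truthful bid is at least as good as any alternative, so it is a dominant strategy.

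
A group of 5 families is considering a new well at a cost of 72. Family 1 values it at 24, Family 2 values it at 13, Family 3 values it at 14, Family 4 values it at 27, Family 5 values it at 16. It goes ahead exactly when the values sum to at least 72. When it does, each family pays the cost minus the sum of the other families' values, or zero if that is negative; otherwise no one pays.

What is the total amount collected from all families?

7

Total value 94 ≥ cost 72, so it is built.
Family 1: others sum to 70; max(0, 72 - 70) = 2.
Family 2: others sum to 81; max(0, 72 - 81) = 0.
Family 3: others sum to 80; max(0, 72 - 80) = 0.
Family 4: others sum to 67; max(0, 72 - 67) = 5.
Family 5: others sum to 78; max(0, 72 - 78) = 0.
Total collected = 2 + 0 + 0 + 5 + 0 = 7.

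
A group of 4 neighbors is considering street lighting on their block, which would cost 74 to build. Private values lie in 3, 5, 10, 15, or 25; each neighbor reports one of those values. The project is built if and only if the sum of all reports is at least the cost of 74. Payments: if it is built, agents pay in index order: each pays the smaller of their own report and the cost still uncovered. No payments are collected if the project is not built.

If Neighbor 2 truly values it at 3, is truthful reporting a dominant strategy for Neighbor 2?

Check each profile of the others' reports and compare truth against every alternative report.
Others report (25, 25, 25): truth gives 0, best alternative gives -2.
Others report (3, 3, 3): truth gives 0, best alternative gives 0.
Others report (3, 3, 5): truth gives 0, best alternative gives 0.
Others report (3, 3, 10): truth gives 0, best alternative gives 0.
Others report (3, 3, 15): truth gives 0, best alternative gives 0.
Others report (3, 3, 25): truth gives 0, best alternative gives 0.
(Remaining 119 profiles checked similarly; truth is weakly best in each.)
In every case the truthful report is at least as good as any alternative, so it is a dominant strategy.

Yes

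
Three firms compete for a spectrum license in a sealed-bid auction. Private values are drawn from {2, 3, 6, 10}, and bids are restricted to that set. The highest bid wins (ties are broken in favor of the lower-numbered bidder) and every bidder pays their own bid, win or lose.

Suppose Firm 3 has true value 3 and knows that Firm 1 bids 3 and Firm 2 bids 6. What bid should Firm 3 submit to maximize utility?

Bid 2: loses but pays 2, utility -2.
Bid 3: loses but pays 3, utility -3.
Bid 6: loses but pays 6, utility -6.
Bid 10: wins, pays 10, utility 3 - 10 = -7.
The best choice is 2 with utility -2.

2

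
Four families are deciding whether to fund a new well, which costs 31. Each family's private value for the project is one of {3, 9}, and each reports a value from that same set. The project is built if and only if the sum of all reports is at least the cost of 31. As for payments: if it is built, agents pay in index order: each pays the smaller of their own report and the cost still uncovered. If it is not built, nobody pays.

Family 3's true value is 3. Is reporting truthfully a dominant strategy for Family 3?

Check each profile of the others' reports and compare truth against every alternative report.
Others report (9, 9, 9): truth gives 0, best alternative gives -6.
Others report (3, 3, 3): truth gives 0, best alternative gives 0.
Others report (3, 3, 9): truth gives 0, best alternative gives 0.
Others report (3, 9, 3): truth gives 0, best alternative gives 0.
Others report (3, 9, 9): truth gives 0, best alternative gives 0.
Others report (9, 3, 3): truth gives 0, best alternative gives 0.
(Remaining 2 profiles checked similarly; truth is weakly best in each.)
In every case the truthful report is at least as good as any alternative, so it is a dominant strategy.

Yes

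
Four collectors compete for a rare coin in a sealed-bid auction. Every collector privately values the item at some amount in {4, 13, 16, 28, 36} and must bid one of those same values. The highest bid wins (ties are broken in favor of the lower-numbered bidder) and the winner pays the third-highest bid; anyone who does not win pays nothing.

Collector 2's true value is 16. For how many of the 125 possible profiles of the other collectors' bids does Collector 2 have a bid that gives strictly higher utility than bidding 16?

24

Others bid (4, 4, 28): truth gives 0; bid 28 gives 12 > 0. Violating.
Others bid (4, 4, 36): truth gives 0; bid 36 gives 12 > 0. Violating.
Others bid (4, 13, 28): truth gives 0; bid 28 gives 3 > 0. Violating.
Others bid (4, 13, 36): truth gives 0; bid 36 gives 3 > 0. Violating.
Others bid (4, 4, 4): truth gives 12; no alternative beats it.
Others bid (4, 4, 13): truth gives 12; no alternative beats it.
(Checking all 125 profiles: 24 have a profitable deviation, 101 do not.)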